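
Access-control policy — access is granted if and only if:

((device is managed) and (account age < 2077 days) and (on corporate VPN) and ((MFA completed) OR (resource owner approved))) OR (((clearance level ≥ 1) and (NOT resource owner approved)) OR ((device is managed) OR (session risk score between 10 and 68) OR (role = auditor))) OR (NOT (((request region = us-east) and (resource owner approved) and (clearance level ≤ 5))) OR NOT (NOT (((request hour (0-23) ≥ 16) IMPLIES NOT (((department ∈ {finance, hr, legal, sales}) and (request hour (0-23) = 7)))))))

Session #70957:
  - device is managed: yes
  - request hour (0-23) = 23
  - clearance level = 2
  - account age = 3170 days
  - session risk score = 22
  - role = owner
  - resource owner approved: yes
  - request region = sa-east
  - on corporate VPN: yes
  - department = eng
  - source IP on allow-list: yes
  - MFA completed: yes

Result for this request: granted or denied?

Granted

Atomic conditions:
  device is managed: yes → true
  account age < 2077 days: 3170 < 2077 is false
  on corporate VPN: yes → true
  MFA completed: yes → true
  resource owner approved: yes → true
  clearance level ≥ 1: 2 ≥ 1 is true
  NOT resource owner approved: yes → false
  session risk score between 10 and 68: 22 in [10, 68] is true
  role = auditor: owner == auditor is false
  request region = us-east: sa-east == us-east is false
  clearance level ≤ 5: 2 ≤ 5 is true
  request hour (0-23) ≥ 16: 23 ≥ 16 is true
  department ∈ {finance, hr, legal, sales}: eng is not in the set → false
  request hour (0-23) = 7: 23 == 7 is false
Combine:
[1.4] true OR true = true
[1] true AND false AND true AND true = false
[2.1] true AND false = false
[2.2] true OR true OR false = true
[2] false OR true = true
[3.1.1] false AND true AND true = false
[3.1] NOT false = true
[3.2.1.1.2.1] false AND false = false
[3.2.1.1.2] NOT false = true
[3.2.1.1] true → true = true
[3.2.1] NOT true = false
[3.2] NOT false = true
[3] true OR true = true
[root] false OR true OR true = true
Overall: true → granted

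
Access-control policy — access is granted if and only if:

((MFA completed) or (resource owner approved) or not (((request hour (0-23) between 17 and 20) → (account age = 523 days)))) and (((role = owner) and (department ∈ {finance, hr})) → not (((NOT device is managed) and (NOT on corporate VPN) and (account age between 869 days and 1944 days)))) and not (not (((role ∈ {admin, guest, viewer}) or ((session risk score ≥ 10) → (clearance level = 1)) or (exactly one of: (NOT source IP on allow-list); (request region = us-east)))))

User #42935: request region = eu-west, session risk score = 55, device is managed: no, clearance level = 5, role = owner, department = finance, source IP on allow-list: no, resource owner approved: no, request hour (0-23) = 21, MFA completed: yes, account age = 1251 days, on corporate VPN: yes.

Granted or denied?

Granted

Atomic conditions:
  MFA completed: yes → true
  resource owner approved: no → false
  request hour (0-23) between 17 and 20: 21 in [17, 20] is false
  account age = 523 days: 1251 == 523 is false
  role = owner: owner == owner is true
  department ∈ {finance, hr}: finance is in the set → true
  NOT device is managed: no → true
  NOT on corporate VPN: yes → false
  account age between 869 days and 1944 days: 1251 in [869, 1944] is true
  role ∈ {admin, guest, viewer}: owner is not in the set → false
  session risk score ≥ 10: 55 ≥ 10 is true
  clearance level = 1: 5 == 1 is false
  NOT source IP on allow-list: no → true
  request region = us-east: eu-west == us-east is false
Combine:
[1.3.1] false → false (antecedent false ⇒ implication holds) = true
[1.3] NOT true = false
[1] true OR false OR false = true
[2.1] true AND true = true
[2.2.1] true AND false AND true = false
[2.2] NOT false = true
[2] true → true = true
[3.1.1.2] true → false = false
[3.1.1.3] exactly-one(true, false) = true
[3.1.1] false OR false OR true = true
[3.1] NOT true = false
[3] NOT false = true
[root] true AND true AND true = true
Overall: true → granted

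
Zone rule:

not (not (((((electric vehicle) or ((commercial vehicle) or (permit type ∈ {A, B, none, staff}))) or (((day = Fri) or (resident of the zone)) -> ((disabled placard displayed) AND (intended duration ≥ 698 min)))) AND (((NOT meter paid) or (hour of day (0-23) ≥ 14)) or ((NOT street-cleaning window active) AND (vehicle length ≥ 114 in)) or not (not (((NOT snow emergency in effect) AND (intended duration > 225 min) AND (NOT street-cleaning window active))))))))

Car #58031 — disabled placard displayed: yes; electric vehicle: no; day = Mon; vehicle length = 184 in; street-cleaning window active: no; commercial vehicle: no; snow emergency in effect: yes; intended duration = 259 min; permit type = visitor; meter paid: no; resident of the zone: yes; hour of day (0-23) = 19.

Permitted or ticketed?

Atomic conditions:
  electric vehicle: no → false
  commercial vehicle: no → false
  permit type ∈ {A, B, none, staff}: visitor is not in the set → false
  day = Fri: Mon == Fri is false
  resident of the zone: yes → true
  disabled placard displayed: yes → true
  intended duration ≥ 698 min: 259 ≥ 698 is false
  NOT meter paid: no → true
  hour of day (0-23) ≥ 14: 19 ≥ 14 is true
  NOT street-cleaning window active: no → true
  vehicle length ≥ 114 in: 184 ≥ 114 is true
  NOT snow emergency in effect: yes → false
  intended duration > 225 min: 259 > 225 is true
Combine:
[1.1.1.1.2] false OR false = false
[1.1.1.1] false OR false = false
[1.1.1.2.1] false OR true = true
[1.1.1.2.2] true AND false = false
[1.1.1.2] true → false = false
[1.1.1] false OR false = false
[1.1.2.1] true OR true = true
[1.1.2.2] true AND true = true
[1.1.2.3.1.1] false AND true AND true = false
[1.1.2.3.1] NOT false = true
[1.1.2.3] NOT true = false
[1.1.2] true OR true OR false = true
[1.1] false AND true = false
[1] NOT false = true
[root] NOT true = false
Overall: false → ticketed

Ticketed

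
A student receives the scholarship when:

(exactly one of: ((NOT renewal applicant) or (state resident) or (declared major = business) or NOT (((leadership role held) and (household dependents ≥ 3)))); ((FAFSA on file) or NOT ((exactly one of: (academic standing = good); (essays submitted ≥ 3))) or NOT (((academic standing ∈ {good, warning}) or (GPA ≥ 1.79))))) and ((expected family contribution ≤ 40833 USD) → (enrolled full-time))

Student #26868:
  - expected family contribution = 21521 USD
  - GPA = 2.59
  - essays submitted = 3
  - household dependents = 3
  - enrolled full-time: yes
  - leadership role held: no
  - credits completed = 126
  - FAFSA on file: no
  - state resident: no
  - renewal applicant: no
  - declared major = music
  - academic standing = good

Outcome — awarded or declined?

Atomic conditions:
  NOT renewal applicant: no → true
  state resident: no → false
  declared major = business: music == business is false
  leadership role held: no → false
  household dependents ≥ 3: 3 ≥ 3 is true
  FAFSA on file: no → false
  academic standing = good: good == good is true
  essays submitted ≥ 3: 3 ≥ 3 is true
  academic standing ∈ {good, warning}: good is in the set → true
  GPA ≥ 1.79: 2.59 ≥ 1.79 is true
  expected family contribution ≤ 40833 USD: 21521 ≤ 40833 is true
  enrolled full-time: yes → true
Combine:
[1.1.4.1] false AND true = false
[1.1.4] NOT false = true
[1.1] true OR false OR false OR true = true
[1.2.2.1] exactly-one(true, true) = false
[1.2.2] NOT false = true
[1.2.3.1] true OR true = true
[1.2.3] NOT true = false
[1.2] false OR true OR false = true
[1] exactly-one(true, true) = false
[2] true → true = true
[root] false AND true = false
Overall: false → declined

Declined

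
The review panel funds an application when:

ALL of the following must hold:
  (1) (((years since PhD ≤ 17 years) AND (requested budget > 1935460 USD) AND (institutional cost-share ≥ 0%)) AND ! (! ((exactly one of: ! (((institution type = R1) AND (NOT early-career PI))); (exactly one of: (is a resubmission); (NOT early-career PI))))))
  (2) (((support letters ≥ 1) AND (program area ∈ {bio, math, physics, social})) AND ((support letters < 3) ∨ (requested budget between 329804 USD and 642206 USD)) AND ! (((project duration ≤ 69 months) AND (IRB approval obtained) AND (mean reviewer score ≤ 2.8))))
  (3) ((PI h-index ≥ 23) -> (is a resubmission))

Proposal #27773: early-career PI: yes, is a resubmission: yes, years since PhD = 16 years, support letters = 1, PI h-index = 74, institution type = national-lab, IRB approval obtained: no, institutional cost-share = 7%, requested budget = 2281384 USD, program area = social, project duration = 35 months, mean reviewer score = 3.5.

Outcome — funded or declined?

Declined

Atomic conditions:
  years since PhD ≤ 17 years: 16 ≤ 17 is true
  requested budget > 1935460 USD: 2281384 > 1935460 is true
  institutional cost-share ≥ 0%: 7 ≥ 0 is true
  institution type = R1: national-lab == R1 is false
  NOT early-career PI: yes → false
  is a resubmission: yes → true
  support letters ≥ 1: 1 ≥ 1 is true
  program area ∈ {bio, math, physics, social}: social is in the set → true
  support letters < 3: 1 < 3 is true
  requested budget between 329804 USD and 642206 USD: 2281384 in [329804, 642206] is false
  project duration ≤ 69 months: 35 ≤ 69 is true
  IRB approval obtained: no → false
  mean reviewer score ≤ 2.8: 3.5 ≤ 2.8 is false
  PI h-index ≥ 23: 74 ≥ 23 is true
Combine:
[1.1] true AND true AND true = true
[1.2.1.1.1.1] false AND false = false
[1.2.1.1.1] NOT false = true
[1.2.1.1.2] exactly-one(true, false) = true
[1.2.1.1] exactly-one(true, true) = false
[1.2.1] NOT false = true
[1.2] NOT true = false
[1] true AND false = false
[2.1] true AND true = true
[2.2] true OR false = true
[2.3.1] true AND false AND false = false
[2.3] NOT false = true
[2] true AND true AND true = true
[3] true → true = true
[root] false AND true AND true = false
Overall: false → declined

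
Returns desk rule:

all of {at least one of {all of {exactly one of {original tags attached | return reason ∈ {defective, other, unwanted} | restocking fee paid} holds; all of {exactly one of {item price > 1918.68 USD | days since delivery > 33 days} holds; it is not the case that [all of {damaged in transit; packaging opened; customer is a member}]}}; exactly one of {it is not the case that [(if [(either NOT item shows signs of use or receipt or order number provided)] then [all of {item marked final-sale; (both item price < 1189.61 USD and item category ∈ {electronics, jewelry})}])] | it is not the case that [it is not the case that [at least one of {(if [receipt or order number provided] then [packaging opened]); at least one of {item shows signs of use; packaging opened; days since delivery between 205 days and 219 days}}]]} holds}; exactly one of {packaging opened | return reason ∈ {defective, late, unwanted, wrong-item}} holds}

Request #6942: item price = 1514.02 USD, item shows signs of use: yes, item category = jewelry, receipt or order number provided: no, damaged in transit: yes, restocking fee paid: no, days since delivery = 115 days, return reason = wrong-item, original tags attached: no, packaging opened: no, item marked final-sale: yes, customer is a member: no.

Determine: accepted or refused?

Accepted

Atomic conditions:
  original tags attached: no → false
  return reason ∈ {defective, other, unwanted}: wrong-item is not in the set → false
  restocking fee paid: no → false
  item price > 1918.68 USD: 1514.02 > 1918.68 is false
  days since delivery > 33 days: 115 > 33 is true
  damaged in transit: yes → true
  packaging opened: no → false
  customer is a member: no → false
  NOT item shows signs of use: yes → false
  receipt or order number provided: no → false
  item marked final-sale: yes → true
  item price < 1189.61 USD: 1514.02 < 1189.61 is false
  item category ∈ {electronics, jewelry}: jewelry is in the set → true
  item shows signs of use: yes → true
  days since delivery between 205 days and 219 days: 115 in [205, 219] is false
  return reason ∈ {defective, late, unwanted, wrong-item}: wrong-item is in the set → true
Combine:
[1.1.1] exactly-one(false, false, false) = false
[1.1.2.1] exactly-one(false, true) = true
[1.1.2.2.1] true AND false AND false = false
[1.1.2.2] NOT false = true
[1.1.2] true AND true = true
[1.1] false AND true = false
[1.2.1.1.1] false OR false = false
[1.2.1.1.2.2] false AND true = false
[1.2.1.1.2] true AND false = false
[1.2.1.1] false → false (antecedent false ⇒ implication holds) = true
[1.2.1] NOT true = false
[1.2.2.1.1.1] false → false (antecedent false ⇒ implication holds) = true
[1.2.2.1.1.2] true OR false OR false = true
[1.2.2.1.1] true OR true = true
[1.2.2.1] NOT true = false
[1.2.2] NOT false = true
[1.2] exactly-one(false, true) = true
[1] false OR true = true
[2] exactly-one(false, true) = true
[root] true AND true = true
Overall: true → accepted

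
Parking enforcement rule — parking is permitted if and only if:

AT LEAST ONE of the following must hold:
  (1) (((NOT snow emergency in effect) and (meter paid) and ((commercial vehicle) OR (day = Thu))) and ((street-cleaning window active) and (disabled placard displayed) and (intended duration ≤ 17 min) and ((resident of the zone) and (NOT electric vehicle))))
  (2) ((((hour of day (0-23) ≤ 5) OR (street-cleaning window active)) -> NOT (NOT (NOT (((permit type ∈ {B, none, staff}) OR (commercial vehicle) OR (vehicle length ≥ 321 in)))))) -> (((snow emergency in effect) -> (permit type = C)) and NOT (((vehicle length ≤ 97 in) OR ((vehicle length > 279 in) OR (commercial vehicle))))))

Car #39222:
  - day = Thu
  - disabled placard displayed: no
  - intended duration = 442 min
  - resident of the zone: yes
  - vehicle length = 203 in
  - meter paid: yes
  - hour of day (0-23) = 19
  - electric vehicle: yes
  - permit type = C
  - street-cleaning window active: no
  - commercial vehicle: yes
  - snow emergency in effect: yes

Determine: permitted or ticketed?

Atomic conditions:
  NOT snow emergency in effect: yes → false
  meter paid: yes → true
  commercial vehicle: yes → true
  day = Thu: Thu == Thu is true
  street-cleaning window active: no → false
  disabled placard displayed: no → false
  intended duration ≤ 17 min: 442 ≤ 17 is false
  resident of the zone: yes → true
  NOT electric vehicle: yes → false
  hour of day (0-23) ≤ 5: 19 ≤ 5 is false
  permit type ∈ {B, none, staff}: C is not in the set → false
  vehicle length ≥ 321 in: 203 ≥ 321 is false
  snow emergency in effect: yes → true
  permit type = C: C == C is true
  vehicle length ≤ 97 in: 203 ≤ 97 is false
  vehicle length > 279 in: 203 > 279 is false
Combine:
[1.1.3] true OR true = true
[1.1] false AND true AND true = false
[1.2.4] true AND false = false
[1.2] false AND false AND false AND false = false
[1] false AND false = false
[2.1.1] false OR false = false
[2.1.2.1.1.1] false OR true OR false = true
[2.1.2.1.1] NOT true = false
[2.1.2.1] NOT false = true
[2.1.2] NOT true = false
[2.1] false → false (antecedent false ⇒ implication holds) = true
[2.2.1] true → true = true
[2.2.2.1.2] false OR true = true
[2.2.2.1] false OR true = true
[2.2.2] NOT true = false
[2.2] true AND false = false
[2] true → false = false
[root] false OR false = false
Overall: false → ticketed

Ticketed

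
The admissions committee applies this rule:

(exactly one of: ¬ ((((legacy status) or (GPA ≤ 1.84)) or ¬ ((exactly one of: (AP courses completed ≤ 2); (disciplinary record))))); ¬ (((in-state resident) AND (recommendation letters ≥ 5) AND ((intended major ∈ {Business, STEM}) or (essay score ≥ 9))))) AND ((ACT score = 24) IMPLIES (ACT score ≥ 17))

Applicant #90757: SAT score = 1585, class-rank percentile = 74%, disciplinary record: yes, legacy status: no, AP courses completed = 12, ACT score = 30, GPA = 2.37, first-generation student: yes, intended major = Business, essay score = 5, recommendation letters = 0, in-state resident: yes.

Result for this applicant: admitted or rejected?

Rejected

Atomic conditions:
  legacy status: no → false
  GPA ≤ 1.84: 2.37 ≤ 1.84 is false
  AP courses completed ≤ 2: 12 ≤ 2 is false
  disciplinary record: yes → true
  in-state resident: yes → true
  recommendation letters ≥ 5: 0 ≥ 5 is false
  intended major ∈ {Business, STEM}: Business is in the set → true
  essay score ≥ 9: 5 ≥ 9 is false
  ACT score = 24: 30 == 24 is false
  ACT score ≥ 17: 30 ≥ 17 is true
Combine:
[1.1.1.1] false OR false = false
[1.1.1.2.1] exactly-one(false, true) = true
[1.1.1.2] NOT true = false
[1.1.1] false OR false = false
[1.1] NOT false = true
[1.2.1.3] true OR false = true
[1.2.1] true AND false AND true = false
[1.2] NOT false = true
[1] exactly-one(true, true) = false
[2] false → true (antecedent false ⇒ implication holds) = true
[root] false AND true = false
Overall: false → rejected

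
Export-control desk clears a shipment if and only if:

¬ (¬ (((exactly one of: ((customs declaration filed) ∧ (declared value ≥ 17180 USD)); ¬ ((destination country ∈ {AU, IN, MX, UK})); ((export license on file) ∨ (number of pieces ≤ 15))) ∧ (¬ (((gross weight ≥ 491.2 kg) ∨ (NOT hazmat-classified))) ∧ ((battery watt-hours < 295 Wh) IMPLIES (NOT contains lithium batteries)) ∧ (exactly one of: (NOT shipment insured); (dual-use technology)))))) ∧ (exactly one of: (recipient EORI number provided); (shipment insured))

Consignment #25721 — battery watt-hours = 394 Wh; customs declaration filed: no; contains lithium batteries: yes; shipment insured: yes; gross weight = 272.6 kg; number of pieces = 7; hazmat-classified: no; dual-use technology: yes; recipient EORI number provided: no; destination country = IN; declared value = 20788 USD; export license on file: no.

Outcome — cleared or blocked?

Blocked

Atomic conditions:
  customs declaration filed: no → false
  declared value ≥ 17180 USD: 20788 ≥ 17180 is true
  destination country ∈ {AU, IN, MX, UK}: IN is in the set → true
  export license on file: no → false
  number of pieces ≤ 15: 7 ≤ 15 is true
  gross weight ≥ 491.2 kg: 272.6 ≥ 491.2 is false
  NOT hazmat-classified: no → true
  battery watt-hours < 295 Wh: 394 < 295 is false
  NOT contains lithium batteries: yes → false
  NOT shipment insured: yes → false
  dual-use technology: yes → true
  recipient EORI number provided: no → false
  shipment insured: yes → true
Combine:
[1.1.1.1.1] false AND true = false
[1.1.1.1.2] NOT true = false
[1.1.1.1.3] false OR true = true
[1.1.1.1] exactly-one(false, false, true) = true
[1.1.1.2.1.1] false OR true = true
[1.1.1.2.1] NOT true = false
[1.1.1.2.2] false → false (antecedent false ⇒ implication holds) = true
[1.1.1.2.3] exactly-one(false, true) = true
[1.1.1.2] false AND true AND true = false
[1.1.1] true AND false = false
[1.1] NOT false = true
[1] NOT true = false
[2] exactly-one(false, true) = true
[root] false AND true = false
Overall: false → blocked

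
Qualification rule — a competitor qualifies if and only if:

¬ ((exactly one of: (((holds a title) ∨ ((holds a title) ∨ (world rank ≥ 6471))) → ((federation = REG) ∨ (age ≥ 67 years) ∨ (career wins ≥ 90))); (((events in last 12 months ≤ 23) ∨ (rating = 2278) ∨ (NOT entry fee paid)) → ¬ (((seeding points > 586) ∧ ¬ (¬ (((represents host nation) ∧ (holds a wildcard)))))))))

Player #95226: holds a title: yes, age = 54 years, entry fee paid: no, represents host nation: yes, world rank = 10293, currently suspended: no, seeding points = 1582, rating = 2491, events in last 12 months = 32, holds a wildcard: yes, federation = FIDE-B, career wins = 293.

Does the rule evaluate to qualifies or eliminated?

Atomic conditions:
  holds a title: yes → true
  world rank ≥ 6471: 10293 ≥ 6471 is true
  federation = REG: FIDE-B == REG is false
  age ≥ 67 years: 54 ≥ 67 is false
  career wins ≥ 90: 293 ≥ 90 is true
  events in last 12 months ≤ 23: 32 ≤ 23 is false
  rating = 2278: 2491 == 2278 is false
  NOT entry fee paid: no → true
  seeding points > 586: 1582 > 586 is true
  represents host nation: yes → true
  holds a wildcard: yes → true
Combine:
[1.1.1.2] true OR true = true
[1.1.1] true OR true = true
[1.1.2] false OR false OR true = true
[1.1] true → true = true
[1.2.1] false OR false OR true = true
[1.2.2.1.2.1.1] true AND true = true
[1.2.2.1.2.1] NOT true = false
[1.2.2.1.2] NOT false = true
[1.2.2.1] true AND true = true
[1.2.2] NOT true = false
[1.2] true → false = false
[1] exactly-one(true, false) = true
[root] NOT true = false
Overall: false → eliminated

Eliminated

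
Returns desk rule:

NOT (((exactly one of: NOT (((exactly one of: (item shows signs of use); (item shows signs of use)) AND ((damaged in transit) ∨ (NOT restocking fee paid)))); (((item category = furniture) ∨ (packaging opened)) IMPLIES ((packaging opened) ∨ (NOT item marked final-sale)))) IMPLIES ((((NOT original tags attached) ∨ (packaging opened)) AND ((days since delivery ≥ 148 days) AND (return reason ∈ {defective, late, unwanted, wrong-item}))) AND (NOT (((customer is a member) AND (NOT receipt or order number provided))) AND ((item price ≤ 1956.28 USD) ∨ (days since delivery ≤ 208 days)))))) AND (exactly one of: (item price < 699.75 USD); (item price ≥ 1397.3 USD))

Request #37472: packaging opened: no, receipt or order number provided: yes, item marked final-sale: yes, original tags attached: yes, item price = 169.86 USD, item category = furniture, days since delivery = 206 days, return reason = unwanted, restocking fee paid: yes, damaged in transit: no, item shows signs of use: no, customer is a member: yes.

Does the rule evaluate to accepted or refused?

Accepted

Atomic conditions:
  item shows signs of use: no → false
  damaged in transit: no → false
  NOT restocking fee paid: yes → false
  item category = furniture: furniture == furniture is true
  packaging opened: no → false
  NOT item marked final-sale: yes → false
  NOT original tags attached: yes → false
  days since delivery ≥ 148 days: 206 ≥ 148 is true
  return reason ∈ {defective, late, unwanted, wrong-item}: unwanted is in the set → true
  customer is a member: yes → true
  NOT receipt or order number provided: yes → false
  item price ≤ 1956.28 USD: 169.86 ≤ 1956.28 is true
  days since delivery ≤ 208 days: 206 ≤ 208 is true
  item price < 699.75 USD: 169.86 < 699.75 is true
  item price ≥ 1397.3 USD: 169.86 ≥ 1397.3 is false
Combine:
[1.1.1.1.1.1] exactly-one(false, false) = false
[1.1.1.1.1.2] false OR false = false
[1.1.1.1.1] false AND false = false
[1.1.1.1] NOT false = true
[1.1.1.2.1] true OR false = true
[1.1.1.2.2] false OR false = false
[1.1.1.2] true → false = false
[1.1.1] exactly-one(true, false) = true
[1.1.2.1.1] false OR false = false
[1.1.2.1.2] true AND true = true
[1.1.2.1] false AND true = false
[1.1.2.2.1.1] true AND false = false
[1.1.2.2.1] NOT false = true
[1.1.2.2.2] true OR true = true
[1.1.2.2] true AND true = true
[1.1.2] false AND true = false
[1.1] true → false = false
[1] NOT false = true
[2] exactly-one(true, false) = true
[root] true AND true = true
Overall: true → accepted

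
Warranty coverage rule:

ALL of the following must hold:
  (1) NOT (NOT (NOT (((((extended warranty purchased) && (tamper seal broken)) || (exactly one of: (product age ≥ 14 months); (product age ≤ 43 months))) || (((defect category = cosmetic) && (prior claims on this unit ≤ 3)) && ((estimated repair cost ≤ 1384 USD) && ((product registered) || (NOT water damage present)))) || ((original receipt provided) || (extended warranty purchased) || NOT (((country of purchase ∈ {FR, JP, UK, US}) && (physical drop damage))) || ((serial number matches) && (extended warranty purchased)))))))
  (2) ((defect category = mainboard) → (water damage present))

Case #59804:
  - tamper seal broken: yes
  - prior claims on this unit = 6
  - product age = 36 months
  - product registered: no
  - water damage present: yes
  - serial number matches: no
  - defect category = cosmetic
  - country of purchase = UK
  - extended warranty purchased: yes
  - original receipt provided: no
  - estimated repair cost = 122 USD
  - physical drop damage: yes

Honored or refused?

Refused

Atomic conditions:
  extended warranty purchased: yes → true
  tamper seal broken: yes → true
  product age ≥ 14 months: 36 ≥ 14 is true
  product age ≤ 43 months: 36 ≤ 43 is true
  defect category = cosmetic: cosmetic == cosmetic is true
  prior claims on this unit ≤ 3: 6 ≤ 3 is false
  estimated repair cost ≤ 1384 USD: 122 ≤ 1384 is true
  product registered: no → false
  NOT water damage present: yes → false
  original receipt provided: no → false
  country of purchase ∈ {FR, JP, UK, US}: UK is in the set → true
  physical drop damage: yes → true
  serial number matches: no → false
  defect category = mainboard: cosmetic == mainboard is false
  water damage present: yes → true
Combine:
[1.1.1.1.1.1] true AND true = true
[1.1.1.1.1.2] exactly-one(true, true) = false
[1.1.1.1.1] true OR false = true
[1.1.1.1.2.1] true AND false = false
[1.1.1.1.2.2.2] false OR false = false
[1.1.1.1.2.2] true AND false = false
[1.1.1.1.2] false AND false = false
[1.1.1.1.3.3.1] true AND true = true
[1.1.1.1.3.3] NOT true = false
[1.1.1.1.3.4] false AND true = false
[1.1.1.1.3] false OR true OR false OR false = true
[1.1.1.1] true OR false OR true = true
[1.1.1] NOT true = false
[1.1] NOT false = true
[1] NOT true = false
[2] false → true (antecedent false ⇒ implication holds) = true
[root] false AND true = false
Overall: false → refused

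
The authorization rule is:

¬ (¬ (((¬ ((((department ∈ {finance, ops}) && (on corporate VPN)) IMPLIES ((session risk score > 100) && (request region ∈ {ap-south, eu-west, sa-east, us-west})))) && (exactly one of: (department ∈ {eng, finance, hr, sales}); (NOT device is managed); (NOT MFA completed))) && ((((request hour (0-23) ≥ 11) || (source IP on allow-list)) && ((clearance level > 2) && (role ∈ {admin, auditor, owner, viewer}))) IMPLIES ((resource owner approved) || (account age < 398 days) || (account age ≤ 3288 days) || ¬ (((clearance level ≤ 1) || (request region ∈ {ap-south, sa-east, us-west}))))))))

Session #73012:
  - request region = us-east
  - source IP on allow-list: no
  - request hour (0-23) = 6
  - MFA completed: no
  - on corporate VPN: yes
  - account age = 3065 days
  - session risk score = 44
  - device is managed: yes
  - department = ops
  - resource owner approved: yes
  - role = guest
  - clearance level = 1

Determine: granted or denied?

Granted

Atomic conditions:
  department ∈ {finance, ops}: ops is in the set → true
  on corporate VPN: yes → true
  session risk score > 100: 44 > 100 is false
  request region ∈ {ap-south, eu-west, sa-east, us-west}: us-east is not in the set → false
  department ∈ {eng, finance, hr, sales}: ops is not in the set → false
  NOT device is managed: yes → false
  NOT MFA completed: no → true
  request hour (0-23) ≥ 11: 6 ≥ 11 is false
  source IP on allow-list: no → false
  clearance level > 2: 1 > 2 is false
  role ∈ {admin, auditor, owner, viewer}: guest is not in the set → false
  resource owner approved: yes → true
  account age < 398 days: 3065 < 398 is false
  account age ≤ 3288 days: 3065 ≤ 3288 is true
  clearance level ≤ 1: 1 ≤ 1 is true
  request region ∈ {ap-south, sa-east, us-west}: us-east is not in the set → false
Combine:
[1.1.1.1.1.1] true AND true = true
[1.1.1.1.1.2] false AND false = false
[1.1.1.1.1] true → false = false
[1.1.1.1] NOT false = true
[1.1.1.2] exactly-one(false, false, true) = true
[1.1.1] true AND true = true
[1.1.2.1.1] false OR false = false
[1.1.2.1.2] false AND false = false
[1.1.2.1] false AND false = false
[1.1.2.2.4.1] true OR false = true
[1.1.2.2.4] NOT true = false
[1.1.2.2] true OR false OR true OR false = true
[1.1.2] false → true (antecedent false ⇒ implication holds) = true
[1.1] true AND true = true
[1] NOT true = false
[root] NOT false = true
Overall: true → granted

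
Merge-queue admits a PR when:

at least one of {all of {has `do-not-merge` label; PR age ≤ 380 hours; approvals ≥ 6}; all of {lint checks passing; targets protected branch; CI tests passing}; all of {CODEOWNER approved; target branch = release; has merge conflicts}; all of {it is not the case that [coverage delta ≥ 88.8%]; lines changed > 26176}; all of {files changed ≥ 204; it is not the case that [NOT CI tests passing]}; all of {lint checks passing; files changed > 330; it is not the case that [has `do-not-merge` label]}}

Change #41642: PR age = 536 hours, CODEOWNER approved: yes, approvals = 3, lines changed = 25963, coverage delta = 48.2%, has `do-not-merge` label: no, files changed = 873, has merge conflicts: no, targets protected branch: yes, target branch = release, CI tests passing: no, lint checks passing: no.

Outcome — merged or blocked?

Atomic conditions:
  has `do-not-merge` label: no → false
  PR age ≤ 380 hours: 536 ≤ 380 is false
  approvals ≥ 6: 3 ≥ 6 is false
  lint checks passing: no → false
  targets protected branch: yes → true
  CI tests passing: no → false
  CODEOWNER approved: yes → true
  target branch = release: release == release is true
  has merge conflicts: no → false
  coverage delta ≥ 88.8%: 48.2 ≥ 88.8 is false
  lines changed > 26176: 25963 > 26176 is false
  files changed ≥ 204: 873 ≥ 204 is true
  NOT CI tests passing: no → true
  files changed > 330: 873 > 330 is true
Combine:
[1] false AND false AND false = false
[2] false AND true AND false = false
[3] true AND true AND false = false
[4.1] NOT false = true
[4] true AND false = false
[5.2] NOT true = false
[5] true AND false = false
[6.3] NOT false = true
[6] false AND true AND true = false
[root] false OR false OR false OR false OR false OR false = false
Overall: false → blocked

Blocked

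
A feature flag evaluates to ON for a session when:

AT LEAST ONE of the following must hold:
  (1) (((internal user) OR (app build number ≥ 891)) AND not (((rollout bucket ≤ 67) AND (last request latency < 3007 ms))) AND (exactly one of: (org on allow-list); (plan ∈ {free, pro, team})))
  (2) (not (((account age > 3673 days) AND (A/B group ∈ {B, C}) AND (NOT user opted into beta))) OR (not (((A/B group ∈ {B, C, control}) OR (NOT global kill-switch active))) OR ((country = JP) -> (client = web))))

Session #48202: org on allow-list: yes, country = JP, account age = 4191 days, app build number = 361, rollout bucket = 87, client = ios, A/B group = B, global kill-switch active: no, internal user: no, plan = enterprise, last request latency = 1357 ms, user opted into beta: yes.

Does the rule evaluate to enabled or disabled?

Atomic conditions:
  internal user: no → false
  app build number ≥ 891: 361 ≥ 891 is false
  rollout bucket ≤ 67: 87 ≤ 67 is false
  last request latency < 3007 ms: 1357 < 3007 is true
  org on allow-list: yes → true
  plan ∈ {free, pro, team}: enterprise is not in the set → false
  account age > 3673 days: 4191 > 3673 is true
  A/B group ∈ {B, C}: B is in the set → true
  NOT user opted into beta: yes → false
  A/B group ∈ {B, C, control}: B is in the set → true
  NOT global kill-switch active: no → true
  country = JP: JP == JP is true
  client = web: ios == web is false
Combine:
[1.1] false OR false = false
[1.2.1] false AND true = false
[1.2] NOT false = true
[1.3] exactly-one(true, false) = true
[1] false AND true AND true = false
[2.1.1] true AND true AND false = false
[2.1] NOT false = true
[2.2.1.1] true OR true = true
[2.2.1] NOT true = false
[2.2.2] true → false = false
[2.2] false OR false = false
[2] true OR false = true
[root] false OR true = true
Overall: true → enabled

Enabled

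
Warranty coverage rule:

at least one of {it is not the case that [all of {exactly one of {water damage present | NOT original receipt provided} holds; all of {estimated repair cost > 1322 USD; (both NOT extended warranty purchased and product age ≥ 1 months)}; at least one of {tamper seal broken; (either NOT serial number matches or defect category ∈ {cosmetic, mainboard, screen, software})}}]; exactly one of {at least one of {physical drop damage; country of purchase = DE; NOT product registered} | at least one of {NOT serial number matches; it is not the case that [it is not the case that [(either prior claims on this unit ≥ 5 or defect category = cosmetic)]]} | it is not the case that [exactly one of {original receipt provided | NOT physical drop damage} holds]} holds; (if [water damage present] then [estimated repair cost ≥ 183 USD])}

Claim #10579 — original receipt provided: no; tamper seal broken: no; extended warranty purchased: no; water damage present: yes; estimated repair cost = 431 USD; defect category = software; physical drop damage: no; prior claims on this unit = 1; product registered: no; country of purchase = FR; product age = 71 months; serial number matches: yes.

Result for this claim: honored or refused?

Atomic conditions:
  water damage present: yes → true
  NOT original receipt provided: no → true
  estimated repair cost > 1322 USD: 431 > 1322 is false
  NOT extended warranty purchased: no → true
  product age ≥ 1 months: 71 ≥ 1 is true
  tamper seal broken: no → false
  NOT serial number matches: yes → false
  defect category ∈ {cosmetic, mainboard, screen, software}: software is in the set → true
  physical drop damage: no → false
  country of purchase = DE: FR == DE is false
  NOT product registered: no → true
  prior claims on this unit ≥ 5: 1 ≥ 5 is false
  defect category = cosmetic: software == cosmetic is false
  original receipt provided: no → false
  NOT physical drop damage: no → true
  estimated repair cost ≥ 183 USD: 431 ≥ 183 is true
Combine:
[1.1.1] exactly-one(true, true) = false
[1.1.2.2] true AND true = true
[1.1.2] false AND true = false
[1.1.3.2] false OR true = true
[1.1.3] false OR true = true
[1.1] false AND false AND true = false
[1] NOT false = true
[2.1] false OR false OR true = true
[2.2.2.1.1] false OR false = false
[2.2.2.1] NOT false = true
[2.2.2] NOT true = false
[2.2] false OR false = false
[2.3.1] exactly-one(false, true) = true
[2.3] NOT true = false
[2] exactly-one(true, false, false) = true
[3] true → true = true
[root] true OR true OR true = true
Overall: true → honored

Honored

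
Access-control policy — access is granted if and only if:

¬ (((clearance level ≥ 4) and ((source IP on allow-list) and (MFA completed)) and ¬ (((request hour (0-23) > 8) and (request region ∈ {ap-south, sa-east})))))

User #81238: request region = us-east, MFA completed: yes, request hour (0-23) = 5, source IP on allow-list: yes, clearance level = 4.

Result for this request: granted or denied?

Denied

Atomic conditions:
  clearance level ≥ 4: 4 ≥ 4 is true
  source IP on allow-list: yes → true
  MFA completed: yes → true
  request hour (0-23) > 8: 5 > 8 is false
  request region ∈ {ap-south, sa-east}: us-east is not in the set → false
Combine:
[1.2] true AND true = true
[1.3.1] false AND false = false
[1.3] NOT false = true
[1] true AND true AND true = true
[root] NOT true = false
Overall: false → denied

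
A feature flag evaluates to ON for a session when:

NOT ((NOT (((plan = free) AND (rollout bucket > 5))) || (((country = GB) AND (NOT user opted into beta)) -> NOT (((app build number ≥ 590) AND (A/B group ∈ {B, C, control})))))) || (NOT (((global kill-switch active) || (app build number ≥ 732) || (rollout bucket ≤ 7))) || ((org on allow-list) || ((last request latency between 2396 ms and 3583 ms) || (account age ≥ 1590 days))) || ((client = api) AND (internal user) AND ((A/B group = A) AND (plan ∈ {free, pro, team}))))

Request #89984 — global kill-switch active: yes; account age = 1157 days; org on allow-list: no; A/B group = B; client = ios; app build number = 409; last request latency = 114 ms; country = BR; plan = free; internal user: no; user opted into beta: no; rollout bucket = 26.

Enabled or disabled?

Disabled

Atomic conditions:
  plan = free: free == free is true
  rollout bucket > 5: 26 > 5 is true
  country = GB: BR == GB is false
  NOT user opted into beta: no → true
  app build number ≥ 590: 409 ≥ 590 is false
  A/B group ∈ {B, C, control}: B is in the set → true
  global kill-switch active: yes → true
  app build number ≥ 732: 409 ≥ 732 is false
  rollout bucket ≤ 7: 26 ≤ 7 is false
  org on allow-list: no → false
  last request latency between 2396 ms and 3583 ms: 114 in [2396, 3583] is false
  account age ≥ 1590 days: 1157 ≥ 1590 is false
  client = api: ios == api is false
  internal user: no → false
  A/B group = A: B == A is false
  plan ∈ {free, pro, team}: free is in the set → true
Combine:
[1.1.1.1] true AND true = true
[1.1.1] NOT true = false
[1.1.2.1] false AND true = false
[1.1.2.2.1] false AND true = false
[1.1.2.2] NOT false = true
[1.1.2] false → true (antecedent false ⇒ implication holds) = true
[1.1] false OR true = true
[1] NOT true = false
[2.1.1] true OR false OR false = true
[2.1] NOT true = false
[2.2.2] false OR false = false
[2.2] false OR false = false
[2.3.3] false AND true = false
[2.3] false AND false AND false = false
[2] false OR false OR false = false
[root] false OR false = false
Overall: false → disabled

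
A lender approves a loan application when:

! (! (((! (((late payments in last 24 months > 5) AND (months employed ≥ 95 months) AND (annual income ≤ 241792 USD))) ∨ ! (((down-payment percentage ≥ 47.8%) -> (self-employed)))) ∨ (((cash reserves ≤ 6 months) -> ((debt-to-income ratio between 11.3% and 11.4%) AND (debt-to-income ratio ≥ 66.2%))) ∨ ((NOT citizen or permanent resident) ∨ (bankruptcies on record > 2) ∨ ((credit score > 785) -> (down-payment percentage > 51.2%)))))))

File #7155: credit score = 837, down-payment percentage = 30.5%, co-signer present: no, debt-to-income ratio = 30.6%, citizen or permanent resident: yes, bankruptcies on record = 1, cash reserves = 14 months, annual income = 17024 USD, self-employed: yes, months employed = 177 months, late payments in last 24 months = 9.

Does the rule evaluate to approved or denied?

Approved

Atomic conditions:
  late payments in last 24 months > 5: 9 > 5 is true
  months employed ≥ 95 months: 177 ≥ 95 is true
  annual income ≤ 241792 USD: 17024 ≤ 241792 is true
  down-payment percentage ≥ 47.8%: 30.5 ≥ 47.8 is false
  self-employed: yes → true
  cash reserves ≤ 6 months: 14 ≤ 6 is false
  debt-to-income ratio between 11.3% and 11.4%: 30.6 in [11.3, 11.4] is false
  debt-to-income ratio ≥ 66.2%: 30.6 ≥ 66.2 is false
  NOT citizen or permanent resident: yes → false
  bankruptcies on record > 2: 1 > 2 is false
  credit score > 785: 837 > 785 is true
  down-payment percentage > 51.2%: 30.5 > 51.2 is false
Combine:
[1.1.1.1.1] true AND true AND true = true
[1.1.1.1] NOT true = false
[1.1.1.2.1] false → true (antecedent false ⇒ implication holds) = true
[1.1.1.2] NOT true = false
[1.1.1] false OR false = false
[1.1.2.1.2] false AND false = false
[1.1.2.1] false → false (antecedent false ⇒ implication holds) = true
[1.1.2.2.3] true → false = false
[1.1.2.2] false OR false OR false = false
[1.1.2] true OR false = true
[1.1] false OR true = true
[1] NOT true = false
[root] NOT false = true
Overall: true → approved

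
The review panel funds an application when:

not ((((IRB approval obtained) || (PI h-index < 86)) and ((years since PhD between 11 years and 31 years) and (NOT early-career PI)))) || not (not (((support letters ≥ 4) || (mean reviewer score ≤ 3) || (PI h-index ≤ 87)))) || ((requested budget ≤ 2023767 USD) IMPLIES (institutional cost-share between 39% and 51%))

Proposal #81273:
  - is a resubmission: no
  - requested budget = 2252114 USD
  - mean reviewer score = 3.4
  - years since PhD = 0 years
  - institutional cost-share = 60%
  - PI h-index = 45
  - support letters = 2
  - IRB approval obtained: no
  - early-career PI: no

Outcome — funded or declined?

Funded

Atomic conditions:
  IRB approval obtained: no → false
  PI h-index < 86: 45 < 86 is true
  years since PhD between 11 years and 31 years: 0 in [11, 31] is false
  NOT early-career PI: no → true
  support letters ≥ 4: 2 ≥ 4 is false
  mean reviewer score ≤ 3: 3.4 ≤ 3 is false
  PI h-index ≤ 87: 45 ≤ 87 is true
  requested budget ≤ 2023767 USD: 2252114 ≤ 2023767 is false
  institutional cost-share between 39% and 51%: 60 in [39, 51] is false
Combine:
[1.1.1] false OR true = true
[1.1.2] false AND true = false
[1.1] true AND false = false
[1] NOT false = true
[2.1.1] false OR false OR true = true
[2.1] NOT true = false
[2] NOT false = true
[3] false → false (antecedent false ⇒ implication holds) = true
[root] true OR true OR true = true
Overall: true → funded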